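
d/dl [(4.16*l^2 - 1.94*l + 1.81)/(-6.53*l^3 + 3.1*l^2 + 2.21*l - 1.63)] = (27.1648*l^4 - 25.3364*l^3 + 50.6655*l^2 - 24.7836*l - 0.8379)/(42.6409*l^6 - 40.486*l^5 - 19.2526*l^4 + 34.9898*l^3 - 5.2219*l^2 - 7.2046*l + 2.6569)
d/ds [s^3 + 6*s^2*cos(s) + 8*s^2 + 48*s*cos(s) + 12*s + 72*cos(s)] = -6*s^2*sin(s) + 3*s^2 - 48*s*sin(s) + 12*s*cos(s) + 16*s - 72*sin(s) + 48*cos(s) + 12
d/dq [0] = 0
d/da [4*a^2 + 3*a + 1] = 8*a + 3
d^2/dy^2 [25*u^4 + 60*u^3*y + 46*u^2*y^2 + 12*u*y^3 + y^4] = 92*u^2 + 72*u*y + 12*y^2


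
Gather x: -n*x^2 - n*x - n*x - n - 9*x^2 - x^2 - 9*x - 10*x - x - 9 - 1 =-n + x^2*(-n - 10) + x*(-2*n - 20) - 10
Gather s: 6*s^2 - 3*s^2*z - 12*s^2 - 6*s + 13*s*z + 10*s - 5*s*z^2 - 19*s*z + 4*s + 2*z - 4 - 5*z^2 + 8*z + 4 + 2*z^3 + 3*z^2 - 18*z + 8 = s^2*(-3*z - 6) + s*(-5*z^2 - 6*z + 8) + 2*z^3 - 2*z^2 - 8*z + 8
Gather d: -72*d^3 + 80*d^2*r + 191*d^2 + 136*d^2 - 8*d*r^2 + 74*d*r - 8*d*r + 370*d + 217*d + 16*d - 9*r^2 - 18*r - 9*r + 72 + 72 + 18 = -72*d^3 + d^2*(80*r + 327) + d*(-8*r^2 + 66*r + 603) - 9*r^2 - 27*r + 162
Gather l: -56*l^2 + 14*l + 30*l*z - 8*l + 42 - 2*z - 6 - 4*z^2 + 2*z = -56*l^2 + l*(30*z + 6) - 4*z^2 + 36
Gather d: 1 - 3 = -2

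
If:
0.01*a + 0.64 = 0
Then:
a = -64.00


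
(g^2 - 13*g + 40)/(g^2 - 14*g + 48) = (g - 5)/(g - 6)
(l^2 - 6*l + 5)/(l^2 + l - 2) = (l - 5)/(l + 2)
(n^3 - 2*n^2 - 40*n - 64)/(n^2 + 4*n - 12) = (n^3 - 2*n^2 - 40*n - 64)/(n^2 + 4*n - 12)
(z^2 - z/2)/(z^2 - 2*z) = (z - 1/2)/(z - 2)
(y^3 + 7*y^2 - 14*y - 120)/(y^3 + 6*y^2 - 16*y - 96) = (y + 5)/(y + 4)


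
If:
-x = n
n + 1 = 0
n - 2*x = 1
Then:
No Solution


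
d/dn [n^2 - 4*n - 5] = 2*n - 4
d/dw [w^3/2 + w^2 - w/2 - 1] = 3*w^2/2 + 2*w - 1/2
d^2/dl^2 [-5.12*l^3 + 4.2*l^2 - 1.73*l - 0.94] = 8.4 - 30.72*l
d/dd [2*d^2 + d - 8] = 4*d + 1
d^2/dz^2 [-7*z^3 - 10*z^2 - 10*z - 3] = -42*z - 20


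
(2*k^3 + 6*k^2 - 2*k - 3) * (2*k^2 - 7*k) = 4*k^5 - 2*k^4 - 46*k^3 + 8*k^2 + 21*k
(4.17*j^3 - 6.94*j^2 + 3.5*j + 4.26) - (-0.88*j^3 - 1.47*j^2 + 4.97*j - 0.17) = 5.05*j^3 - 5.47*j^2 - 1.47*j + 4.43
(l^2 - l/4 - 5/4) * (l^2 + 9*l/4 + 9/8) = l^4 + 2*l^3 - 11*l^2/16 - 99*l/32 - 45/32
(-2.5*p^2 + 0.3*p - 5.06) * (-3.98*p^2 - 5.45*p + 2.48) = 9.95*p^4 + 12.431*p^3 + 12.3038*p^2 + 28.321*p - 12.5488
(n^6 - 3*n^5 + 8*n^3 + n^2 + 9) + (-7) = n^6 - 3*n^5 + 8*n^3 + n^2 + 2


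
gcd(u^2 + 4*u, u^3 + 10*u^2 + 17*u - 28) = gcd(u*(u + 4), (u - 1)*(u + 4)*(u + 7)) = u + 4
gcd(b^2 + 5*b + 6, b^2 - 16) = 1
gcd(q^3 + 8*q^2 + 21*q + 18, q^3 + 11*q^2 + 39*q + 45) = q^2 + 6*q + 9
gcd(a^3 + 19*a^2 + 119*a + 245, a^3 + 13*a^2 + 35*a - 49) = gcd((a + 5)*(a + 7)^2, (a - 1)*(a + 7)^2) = a^2 + 14*a + 49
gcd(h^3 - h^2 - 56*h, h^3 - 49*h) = h^2 + 7*h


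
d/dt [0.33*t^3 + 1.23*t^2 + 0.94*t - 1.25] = 0.99*t^2 + 2.46*t + 0.94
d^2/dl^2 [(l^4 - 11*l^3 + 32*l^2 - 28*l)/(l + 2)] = 2*(3*l^4 + 5*l^3 - 42*l^2 - 132*l + 184)/(l^3 + 6*l^2 + 12*l + 8)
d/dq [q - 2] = 1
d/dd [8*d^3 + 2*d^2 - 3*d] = 24*d^2 + 4*d - 3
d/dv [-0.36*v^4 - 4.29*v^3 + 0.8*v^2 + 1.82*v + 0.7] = -1.44*v^3 - 12.87*v^2 + 1.6*v + 1.82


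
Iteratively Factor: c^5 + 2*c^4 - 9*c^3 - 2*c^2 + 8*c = (c - 1)*(c^4 + 3*c^3 - 6*c^2 - 8*c) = (c - 1)*(c + 1)*(c^3 + 2*c^2 - 8*c) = c*(c - 1)*(c + 1)*(c^2 + 2*c - 8) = c*(c - 1)*(c + 1)*(c + 4)*(c - 2)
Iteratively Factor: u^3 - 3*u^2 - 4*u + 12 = (u - 2)*(u^2 - u - 6) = (u - 3)*(u - 2)*(u + 2)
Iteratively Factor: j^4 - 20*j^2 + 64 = (j - 2)*(j^3 + 2*j^2 - 16*j - 32) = (j - 4)*(j - 2)*(j^2 + 6*j + 8) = (j - 4)*(j - 2)*(j + 4)*(j + 2)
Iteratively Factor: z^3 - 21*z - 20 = (z + 4)*(z^2 - 4*z - 5) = (z - 5)*(z + 4)*(z + 1)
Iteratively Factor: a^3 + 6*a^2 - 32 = (a - 2)*(a^2 + 8*a + 16) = (a - 2)*(a + 4)*(a + 4)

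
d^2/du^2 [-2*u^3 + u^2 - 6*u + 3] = 2 - 12*u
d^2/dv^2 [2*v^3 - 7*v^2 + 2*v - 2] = 12*v - 14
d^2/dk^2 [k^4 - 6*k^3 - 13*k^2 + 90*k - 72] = 12*k^2 - 36*k - 26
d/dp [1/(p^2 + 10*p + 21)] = 2*(-p - 5)/(p^2 + 10*p + 21)^2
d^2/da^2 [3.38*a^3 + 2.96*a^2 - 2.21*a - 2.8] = 20.28*a + 5.92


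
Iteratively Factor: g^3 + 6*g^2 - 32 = (g + 4)*(g^2 + 2*g - 8) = (g + 4)^2*(g - 2)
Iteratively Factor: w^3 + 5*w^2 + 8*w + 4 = (w + 2)*(w^2 + 3*w + 2) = (w + 2)^2*(w + 1)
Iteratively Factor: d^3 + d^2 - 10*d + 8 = (d + 4)*(d^2 - 3*d + 2) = (d - 1)*(d + 4)*(d - 2)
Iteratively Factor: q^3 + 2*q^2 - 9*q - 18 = (q - 3)*(q^2 + 5*q + 6) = (q - 3)*(q + 3)*(q + 2)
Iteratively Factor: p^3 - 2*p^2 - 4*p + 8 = (p + 2)*(p^2 - 4*p + 4) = (p - 2)*(p + 2)*(p - 2)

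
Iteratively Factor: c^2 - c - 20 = (c + 4)*(c - 5)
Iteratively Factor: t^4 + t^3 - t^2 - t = (t - 1)*(t^3 + 2*t^2 + t) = t*(t - 1)*(t^2 + 2*t + 1) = t*(t - 1)*(t + 1)*(t + 1)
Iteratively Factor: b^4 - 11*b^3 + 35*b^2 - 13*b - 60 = (b - 5)*(b^3 - 6*b^2 + 5*b + 12) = (b - 5)*(b + 1)*(b^2 - 7*b + 12) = (b - 5)*(b - 3)*(b + 1)*(b - 4)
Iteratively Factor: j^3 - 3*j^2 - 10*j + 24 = (j + 3)*(j^2 - 6*j + 8) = (j - 4)*(j + 3)*(j - 2)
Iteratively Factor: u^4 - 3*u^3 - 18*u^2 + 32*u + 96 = (u - 4)*(u^3 + u^2 - 14*u - 24) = (u - 4)*(u + 2)*(u^2 - u - 12) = (u - 4)^2*(u + 2)*(u + 3)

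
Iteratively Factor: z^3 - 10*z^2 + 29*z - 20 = (z - 5)*(z^2 - 5*z + 4) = (z - 5)*(z - 4)*(z - 1)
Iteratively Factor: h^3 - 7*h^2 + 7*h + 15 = (h - 5)*(h^2 - 2*h - 3) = (h - 5)*(h - 3)*(h + 1)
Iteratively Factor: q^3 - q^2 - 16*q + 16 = (q + 4)*(q^2 - 5*q + 4) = (q - 4)*(q + 4)*(q - 1)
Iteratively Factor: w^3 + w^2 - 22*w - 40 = (w + 4)*(w^2 - 3*w - 10) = (w + 2)*(w + 4)*(w - 5)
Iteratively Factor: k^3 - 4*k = (k + 2)*(k^2 - 2*k) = (k - 2)*(k + 2)*(k)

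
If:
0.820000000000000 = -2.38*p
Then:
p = -0.34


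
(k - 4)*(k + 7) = k^2 + 3*k - 28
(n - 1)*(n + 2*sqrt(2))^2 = n^3 - n^2 + 4*sqrt(2)*n^2 - 4*sqrt(2)*n + 8*n - 8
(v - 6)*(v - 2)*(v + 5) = v^3 - 3*v^2 - 28*v + 60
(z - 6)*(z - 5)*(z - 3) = z^3 - 14*z^2 + 63*z - 90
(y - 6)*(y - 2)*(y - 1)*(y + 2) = y^4 - 7*y^3 + 2*y^2 + 28*y - 24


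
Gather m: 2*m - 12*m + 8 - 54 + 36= -10*m - 10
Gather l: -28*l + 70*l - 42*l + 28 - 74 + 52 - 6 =0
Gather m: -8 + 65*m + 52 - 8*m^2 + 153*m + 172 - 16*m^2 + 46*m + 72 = -24*m^2 + 264*m + 288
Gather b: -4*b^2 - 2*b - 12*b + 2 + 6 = -4*b^2 - 14*b + 8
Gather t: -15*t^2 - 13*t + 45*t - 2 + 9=-15*t^2 + 32*t + 7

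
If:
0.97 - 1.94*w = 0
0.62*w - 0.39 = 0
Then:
No Solution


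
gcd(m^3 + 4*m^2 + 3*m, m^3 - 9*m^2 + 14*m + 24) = m + 1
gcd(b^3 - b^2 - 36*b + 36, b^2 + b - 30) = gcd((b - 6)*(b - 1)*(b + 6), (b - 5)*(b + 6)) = b + 6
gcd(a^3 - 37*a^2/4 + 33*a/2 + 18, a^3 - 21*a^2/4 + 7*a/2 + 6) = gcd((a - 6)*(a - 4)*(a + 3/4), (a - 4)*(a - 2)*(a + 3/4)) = a^2 - 13*a/4 - 3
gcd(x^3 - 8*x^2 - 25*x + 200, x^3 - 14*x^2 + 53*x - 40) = x^2 - 13*x + 40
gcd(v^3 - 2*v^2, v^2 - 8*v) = v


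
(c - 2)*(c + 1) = c^2 - c - 2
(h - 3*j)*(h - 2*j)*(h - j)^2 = h^4 - 7*h^3*j + 17*h^2*j^2 - 17*h*j^3 + 6*j^4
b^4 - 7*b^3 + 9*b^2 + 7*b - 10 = (b - 5)*(b - 2)*(b - 1)*(b + 1)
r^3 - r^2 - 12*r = r*(r - 4)*(r + 3)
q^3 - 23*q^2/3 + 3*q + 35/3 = (q - 7)*(q - 5/3)*(q + 1)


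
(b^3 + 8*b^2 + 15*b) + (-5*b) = b^3 + 8*b^2 + 10*b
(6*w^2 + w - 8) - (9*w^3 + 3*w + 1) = -9*w^3 + 6*w^2 - 2*w - 9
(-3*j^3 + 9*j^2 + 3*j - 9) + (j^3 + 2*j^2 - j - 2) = -2*j^3 + 11*j^2 + 2*j - 11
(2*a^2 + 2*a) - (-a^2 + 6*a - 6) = 3*a^2 - 4*a + 6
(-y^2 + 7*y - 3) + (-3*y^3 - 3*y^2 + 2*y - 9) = -3*y^3 - 4*y^2 + 9*y - 12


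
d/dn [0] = 0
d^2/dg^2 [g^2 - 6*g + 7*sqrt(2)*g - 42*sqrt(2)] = 2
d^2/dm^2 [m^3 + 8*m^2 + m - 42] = 6*m + 16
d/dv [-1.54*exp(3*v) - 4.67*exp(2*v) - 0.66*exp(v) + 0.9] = (-4.62*exp(2*v) - 9.34*exp(v) - 0.66)*exp(v)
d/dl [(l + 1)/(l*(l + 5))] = (-l^2 - 2*l - 5)/(l^2*(l^2 + 10*l + 25))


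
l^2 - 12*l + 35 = (l - 7)*(l - 5)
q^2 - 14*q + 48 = (q - 8)*(q - 6)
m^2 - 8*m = m*(m - 8)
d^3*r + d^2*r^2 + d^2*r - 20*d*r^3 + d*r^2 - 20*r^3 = (d - 4*r)*(d + 5*r)*(d*r + r)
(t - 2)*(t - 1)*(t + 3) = t^3 - 7*t + 6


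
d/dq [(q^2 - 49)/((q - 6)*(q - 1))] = (-7*q^2 + 110*q - 343)/(q^4 - 14*q^3 + 61*q^2 - 84*q + 36)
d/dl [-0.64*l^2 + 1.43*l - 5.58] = 1.43 - 1.28*l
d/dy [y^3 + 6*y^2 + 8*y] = 3*y^2 + 12*y + 8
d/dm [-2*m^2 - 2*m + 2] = -4*m - 2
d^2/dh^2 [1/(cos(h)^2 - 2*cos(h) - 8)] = (8*sin(h)^4 - 76*sin(h)^2 - 17*cos(h) - 3*cos(3*h) + 20)/(2*(sin(h)^2 + 2*cos(h) + 7)^3)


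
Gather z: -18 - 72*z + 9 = -72*z - 9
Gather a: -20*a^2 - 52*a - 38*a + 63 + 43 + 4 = -20*a^2 - 90*a + 110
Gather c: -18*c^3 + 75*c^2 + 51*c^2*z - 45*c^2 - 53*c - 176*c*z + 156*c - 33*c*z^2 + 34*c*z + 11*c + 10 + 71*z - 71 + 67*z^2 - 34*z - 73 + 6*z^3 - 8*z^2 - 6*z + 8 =-18*c^3 + c^2*(51*z + 30) + c*(-33*z^2 - 142*z + 114) + 6*z^3 + 59*z^2 + 31*z - 126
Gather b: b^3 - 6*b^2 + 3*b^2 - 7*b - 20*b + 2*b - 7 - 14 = b^3 - 3*b^2 - 25*b - 21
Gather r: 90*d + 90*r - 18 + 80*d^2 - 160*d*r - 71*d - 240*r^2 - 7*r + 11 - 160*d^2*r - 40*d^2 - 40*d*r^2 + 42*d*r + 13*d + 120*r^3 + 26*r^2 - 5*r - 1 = 40*d^2 + 32*d + 120*r^3 + r^2*(-40*d - 214) + r*(-160*d^2 - 118*d + 78) - 8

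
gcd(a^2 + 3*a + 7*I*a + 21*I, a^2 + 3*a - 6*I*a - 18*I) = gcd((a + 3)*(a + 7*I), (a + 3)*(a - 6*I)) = a + 3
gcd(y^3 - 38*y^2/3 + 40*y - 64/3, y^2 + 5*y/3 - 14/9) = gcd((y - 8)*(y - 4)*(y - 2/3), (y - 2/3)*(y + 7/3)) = y - 2/3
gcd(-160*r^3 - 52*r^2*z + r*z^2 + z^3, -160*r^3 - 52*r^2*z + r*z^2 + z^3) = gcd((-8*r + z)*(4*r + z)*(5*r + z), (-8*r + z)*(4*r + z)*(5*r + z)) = -160*r^3 - 52*r^2*z + r*z^2 + z^3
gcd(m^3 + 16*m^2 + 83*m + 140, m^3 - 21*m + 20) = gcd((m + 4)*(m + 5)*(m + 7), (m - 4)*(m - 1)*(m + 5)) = m + 5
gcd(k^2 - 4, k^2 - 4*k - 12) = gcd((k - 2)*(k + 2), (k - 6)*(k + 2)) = k + 2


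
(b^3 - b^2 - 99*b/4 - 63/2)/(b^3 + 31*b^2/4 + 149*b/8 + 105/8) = 2*(2*b^2 - 9*b - 18)/(4*b^2 + 17*b + 15)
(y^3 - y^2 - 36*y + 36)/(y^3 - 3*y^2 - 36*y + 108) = (y - 1)/(y - 3)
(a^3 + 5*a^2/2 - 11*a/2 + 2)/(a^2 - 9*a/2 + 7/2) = (2*a^2 + 7*a - 4)/(2*a - 7)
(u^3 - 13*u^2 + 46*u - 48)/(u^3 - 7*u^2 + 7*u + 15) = (u^2 - 10*u + 16)/(u^2 - 4*u - 5)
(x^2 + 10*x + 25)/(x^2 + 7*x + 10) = (x + 5)/(x + 2)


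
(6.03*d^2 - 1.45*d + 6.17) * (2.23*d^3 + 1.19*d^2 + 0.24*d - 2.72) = 13.4469*d^5 + 3.9422*d^4 + 13.4808*d^3 - 9.4073*d^2 + 5.4248*d - 16.7824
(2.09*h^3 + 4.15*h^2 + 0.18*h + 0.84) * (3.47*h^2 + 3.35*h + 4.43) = 7.2523*h^5 + 21.402*h^4 + 23.7858*h^3 + 21.9023*h^2 + 3.6114*h + 3.7212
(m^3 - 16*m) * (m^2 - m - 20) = m^5 - m^4 - 36*m^3 + 16*m^2 + 320*m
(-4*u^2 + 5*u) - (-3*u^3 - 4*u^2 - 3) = 3*u^3 + 5*u + 3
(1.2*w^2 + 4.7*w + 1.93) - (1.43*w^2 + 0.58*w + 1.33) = -0.23*w^2 + 4.12*w + 0.6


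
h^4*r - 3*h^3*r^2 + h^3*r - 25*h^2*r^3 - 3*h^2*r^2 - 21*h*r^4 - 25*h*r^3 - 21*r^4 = (h - 7*r)*(h + r)*(h + 3*r)*(h*r + r)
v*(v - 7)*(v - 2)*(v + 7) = v^4 - 2*v^3 - 49*v^2 + 98*v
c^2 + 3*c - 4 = (c - 1)*(c + 4)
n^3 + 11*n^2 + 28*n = n*(n + 4)*(n + 7)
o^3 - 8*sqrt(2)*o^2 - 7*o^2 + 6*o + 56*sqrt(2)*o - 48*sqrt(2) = (o - 6)*(o - 1)*(o - 8*sqrt(2))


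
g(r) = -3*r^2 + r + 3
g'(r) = 1 - 6*r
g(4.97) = -66.13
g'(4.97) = -28.82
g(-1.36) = -3.91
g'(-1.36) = 9.16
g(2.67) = -15.72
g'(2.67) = -15.02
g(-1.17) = -2.28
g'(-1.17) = 8.02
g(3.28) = -26.00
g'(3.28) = -18.68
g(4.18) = -45.24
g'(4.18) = -24.08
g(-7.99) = -196.51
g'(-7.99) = 48.94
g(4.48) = -52.73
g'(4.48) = -25.88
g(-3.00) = -27.00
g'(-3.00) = 19.00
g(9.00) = -231.00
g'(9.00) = -53.00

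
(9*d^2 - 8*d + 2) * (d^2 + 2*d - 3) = 9*d^4 + 10*d^3 - 41*d^2 + 28*d - 6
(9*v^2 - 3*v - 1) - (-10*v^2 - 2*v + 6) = 19*v^2 - v - 7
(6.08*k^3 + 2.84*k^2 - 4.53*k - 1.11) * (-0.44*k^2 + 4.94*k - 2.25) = -2.6752*k^5 + 28.7856*k^4 + 2.3428*k^3 - 28.2798*k^2 + 4.7091*k + 2.4975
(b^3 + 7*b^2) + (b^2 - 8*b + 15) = b^3 + 8*b^2 - 8*b + 15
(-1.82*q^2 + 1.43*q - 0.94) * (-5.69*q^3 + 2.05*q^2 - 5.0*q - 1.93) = 10.3558*q^5 - 11.8677*q^4 + 17.3801*q^3 - 5.5644*q^2 + 1.9401*q + 1.8142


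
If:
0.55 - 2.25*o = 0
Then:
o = 0.24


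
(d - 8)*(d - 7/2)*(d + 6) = d^3 - 11*d^2/2 - 41*d + 168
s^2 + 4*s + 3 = (s + 1)*(s + 3)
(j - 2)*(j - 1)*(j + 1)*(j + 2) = j^4 - 5*j^2 + 4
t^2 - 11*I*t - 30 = (t - 6*I)*(t - 5*I)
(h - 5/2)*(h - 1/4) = h^2 - 11*h/4 + 5/8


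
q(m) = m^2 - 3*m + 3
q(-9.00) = 111.00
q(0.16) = 2.55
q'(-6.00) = -15.00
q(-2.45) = 16.35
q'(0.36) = -2.28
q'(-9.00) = -21.00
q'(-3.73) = -10.46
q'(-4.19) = -11.38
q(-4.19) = 33.13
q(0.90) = 1.11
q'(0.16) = -2.68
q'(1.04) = -0.92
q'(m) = 2*m - 3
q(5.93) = 20.37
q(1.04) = 0.96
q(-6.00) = 57.00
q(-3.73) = 28.10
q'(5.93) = 8.86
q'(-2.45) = -7.90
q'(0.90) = -1.20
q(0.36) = 2.05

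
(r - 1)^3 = r^3 - 3*r^2 + 3*r - 1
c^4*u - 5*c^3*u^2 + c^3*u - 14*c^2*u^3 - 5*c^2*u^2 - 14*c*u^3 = c*(c - 7*u)*(c + 2*u)*(c*u + u)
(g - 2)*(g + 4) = g^2 + 2*g - 8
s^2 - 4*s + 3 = (s - 3)*(s - 1)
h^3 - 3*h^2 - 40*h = h*(h - 8)*(h + 5)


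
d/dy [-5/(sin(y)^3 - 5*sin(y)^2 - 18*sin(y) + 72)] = 5*(3*sin(y)^2 - 10*sin(y) - 18)*cos(y)/(sin(y)^3 - 5*sin(y)^2 - 18*sin(y) + 72)^2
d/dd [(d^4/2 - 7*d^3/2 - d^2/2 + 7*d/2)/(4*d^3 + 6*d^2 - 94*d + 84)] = (d^4 + 5*d^3 - 71*d^2 + 252*d + 147)/(2*(4*d^4 + 20*d^3 - 143*d^2 - 420*d + 1764))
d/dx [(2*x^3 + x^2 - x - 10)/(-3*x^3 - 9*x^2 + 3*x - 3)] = (-5*x^4 + 2*x^3 - 38*x^2 - 62*x + 11)/(3*(x^6 + 6*x^5 + 7*x^4 - 4*x^3 + 7*x^2 - 2*x + 1))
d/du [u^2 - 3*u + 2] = 2*u - 3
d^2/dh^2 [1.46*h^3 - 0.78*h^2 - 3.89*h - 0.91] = 8.76*h - 1.56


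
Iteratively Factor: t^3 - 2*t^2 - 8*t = (t)*(t^2 - 2*t - 8) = t*(t + 2)*(t - 4)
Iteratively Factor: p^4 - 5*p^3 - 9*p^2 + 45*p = (p - 3)*(p^3 - 2*p^2 - 15*p) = (p - 3)*(p + 3)*(p^2 - 5*p) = p*(p - 3)*(p + 3)*(p - 5)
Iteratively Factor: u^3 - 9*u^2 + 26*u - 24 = (u - 2)*(u^2 - 7*u + 12) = (u - 4)*(u - 2)*(u - 3)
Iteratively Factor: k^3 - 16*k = (k)*(k^2 - 16) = k*(k - 4)*(k + 4)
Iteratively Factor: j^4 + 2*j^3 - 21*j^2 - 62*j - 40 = (j + 4)*(j^3 - 2*j^2 - 13*j - 10) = (j - 5)*(j + 4)*(j^2 + 3*j + 2) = (j - 5)*(j + 1)*(j + 4)*(j + 2)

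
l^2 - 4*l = l*(l - 4)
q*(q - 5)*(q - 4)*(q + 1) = q^4 - 8*q^3 + 11*q^2 + 20*q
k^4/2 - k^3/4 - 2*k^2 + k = k*(k/2 + 1)*(k - 2)*(k - 1/2)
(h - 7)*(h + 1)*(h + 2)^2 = h^4 - 2*h^3 - 27*h^2 - 52*h - 28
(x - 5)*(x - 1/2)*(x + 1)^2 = x^4 - 7*x^3/2 - 15*x^2/2 - x/2 + 5/2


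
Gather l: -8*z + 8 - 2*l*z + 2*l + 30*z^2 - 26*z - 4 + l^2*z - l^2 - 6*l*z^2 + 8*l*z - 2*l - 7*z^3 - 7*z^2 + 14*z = l^2*(z - 1) + l*(-6*z^2 + 6*z) - 7*z^3 + 23*z^2 - 20*z + 4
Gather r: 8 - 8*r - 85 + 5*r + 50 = -3*r - 27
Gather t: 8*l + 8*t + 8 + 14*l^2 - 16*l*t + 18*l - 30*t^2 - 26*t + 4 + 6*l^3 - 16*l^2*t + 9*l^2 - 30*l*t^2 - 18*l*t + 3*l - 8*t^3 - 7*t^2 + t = 6*l^3 + 23*l^2 + 29*l - 8*t^3 + t^2*(-30*l - 37) + t*(-16*l^2 - 34*l - 17) + 12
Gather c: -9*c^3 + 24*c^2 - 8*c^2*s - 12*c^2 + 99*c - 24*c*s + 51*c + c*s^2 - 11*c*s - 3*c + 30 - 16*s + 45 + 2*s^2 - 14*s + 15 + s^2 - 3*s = -9*c^3 + c^2*(12 - 8*s) + c*(s^2 - 35*s + 147) + 3*s^2 - 33*s + 90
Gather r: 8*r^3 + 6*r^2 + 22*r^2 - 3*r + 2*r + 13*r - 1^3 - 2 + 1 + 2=8*r^3 + 28*r^2 + 12*r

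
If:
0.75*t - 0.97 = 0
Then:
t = 1.29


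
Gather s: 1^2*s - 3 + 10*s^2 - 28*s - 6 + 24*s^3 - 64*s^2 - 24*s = 24*s^3 - 54*s^2 - 51*s - 9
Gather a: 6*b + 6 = 6*b + 6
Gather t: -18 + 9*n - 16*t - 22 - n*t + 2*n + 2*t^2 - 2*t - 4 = 11*n + 2*t^2 + t*(-n - 18) - 44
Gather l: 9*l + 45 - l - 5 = 8*l + 40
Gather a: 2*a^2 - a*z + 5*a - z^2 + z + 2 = 2*a^2 + a*(5 - z) - z^2 + z + 2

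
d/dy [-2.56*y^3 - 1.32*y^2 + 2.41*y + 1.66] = -7.68*y^2 - 2.64*y + 2.41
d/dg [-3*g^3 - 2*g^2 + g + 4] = -9*g^2 - 4*g + 1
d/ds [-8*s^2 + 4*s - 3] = 4 - 16*s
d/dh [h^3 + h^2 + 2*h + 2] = 3*h^2 + 2*h + 2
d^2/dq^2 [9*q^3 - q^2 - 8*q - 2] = 54*q - 2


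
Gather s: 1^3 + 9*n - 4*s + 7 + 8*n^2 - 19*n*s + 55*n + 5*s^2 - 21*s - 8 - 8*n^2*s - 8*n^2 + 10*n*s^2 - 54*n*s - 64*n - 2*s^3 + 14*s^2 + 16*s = -2*s^3 + s^2*(10*n + 19) + s*(-8*n^2 - 73*n - 9)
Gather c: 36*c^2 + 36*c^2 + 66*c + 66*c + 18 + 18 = 72*c^2 + 132*c + 36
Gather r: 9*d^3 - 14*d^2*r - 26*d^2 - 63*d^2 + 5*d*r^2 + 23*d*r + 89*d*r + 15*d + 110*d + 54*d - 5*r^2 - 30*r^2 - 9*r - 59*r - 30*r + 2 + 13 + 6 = 9*d^3 - 89*d^2 + 179*d + r^2*(5*d - 35) + r*(-14*d^2 + 112*d - 98) + 21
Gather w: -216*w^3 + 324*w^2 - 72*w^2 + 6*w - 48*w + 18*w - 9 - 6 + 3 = -216*w^3 + 252*w^2 - 24*w - 12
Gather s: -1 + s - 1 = s - 2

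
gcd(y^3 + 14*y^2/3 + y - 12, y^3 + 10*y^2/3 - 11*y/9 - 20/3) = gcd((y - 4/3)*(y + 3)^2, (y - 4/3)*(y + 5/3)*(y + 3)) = y^2 + 5*y/3 - 4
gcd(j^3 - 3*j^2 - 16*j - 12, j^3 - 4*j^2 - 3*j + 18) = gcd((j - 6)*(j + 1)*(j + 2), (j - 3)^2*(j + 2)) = j + 2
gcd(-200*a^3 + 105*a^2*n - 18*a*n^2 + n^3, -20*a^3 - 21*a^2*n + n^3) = 5*a - n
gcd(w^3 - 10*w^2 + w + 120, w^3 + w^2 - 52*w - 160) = w - 8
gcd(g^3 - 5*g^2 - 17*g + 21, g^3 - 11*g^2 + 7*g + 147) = g^2 - 4*g - 21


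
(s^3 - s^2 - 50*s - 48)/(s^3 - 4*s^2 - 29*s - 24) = (s + 6)/(s + 3)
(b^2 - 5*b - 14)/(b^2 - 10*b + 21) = (b + 2)/(b - 3)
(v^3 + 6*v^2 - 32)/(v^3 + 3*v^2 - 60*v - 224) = (v^2 + 2*v - 8)/(v^2 - v - 56)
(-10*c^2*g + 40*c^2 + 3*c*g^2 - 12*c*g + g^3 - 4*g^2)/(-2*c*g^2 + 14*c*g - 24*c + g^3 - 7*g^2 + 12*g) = (5*c + g)/(g - 3)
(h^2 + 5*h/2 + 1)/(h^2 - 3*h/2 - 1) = (h + 2)/(h - 2)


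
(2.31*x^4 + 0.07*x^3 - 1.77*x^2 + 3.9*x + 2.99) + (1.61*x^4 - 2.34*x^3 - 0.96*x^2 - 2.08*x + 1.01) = 3.92*x^4 - 2.27*x^3 - 2.73*x^2 + 1.82*x + 4.0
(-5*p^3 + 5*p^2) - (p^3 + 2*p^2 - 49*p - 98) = -6*p^3 + 3*p^2 + 49*p + 98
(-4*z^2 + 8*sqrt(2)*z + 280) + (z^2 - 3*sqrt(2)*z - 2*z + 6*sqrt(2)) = -3*z^2 - 2*z + 5*sqrt(2)*z + 6*sqrt(2) + 280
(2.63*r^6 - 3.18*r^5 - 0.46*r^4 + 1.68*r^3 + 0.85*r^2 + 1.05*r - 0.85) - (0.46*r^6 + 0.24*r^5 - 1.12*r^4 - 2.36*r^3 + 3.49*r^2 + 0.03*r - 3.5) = 2.17*r^6 - 3.42*r^5 + 0.66*r^4 + 4.04*r^3 - 2.64*r^2 + 1.02*r + 2.65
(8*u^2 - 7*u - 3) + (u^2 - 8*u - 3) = 9*u^2 - 15*u - 6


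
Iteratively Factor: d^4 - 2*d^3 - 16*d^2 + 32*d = (d)*(d^3 - 2*d^2 - 16*d + 32) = d*(d + 4)*(d^2 - 6*d + 8) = d*(d - 4)*(d + 4)*(d - 2)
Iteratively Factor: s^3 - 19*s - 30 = (s + 3)*(s^2 - 3*s - 10) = (s - 5)*(s + 3)*(s + 2)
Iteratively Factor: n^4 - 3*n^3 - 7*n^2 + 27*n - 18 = (n - 3)*(n^3 - 7*n + 6) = (n - 3)*(n - 1)*(n^2 + n - 6) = (n - 3)*(n - 2)*(n - 1)*(n + 3)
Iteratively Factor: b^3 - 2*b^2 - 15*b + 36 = (b - 3)*(b^2 + b - 12) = (b - 3)^2*(b + 4)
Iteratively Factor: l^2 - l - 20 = (l + 4)*(l - 5)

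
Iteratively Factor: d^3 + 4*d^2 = (d)*(d^2 + 4*d) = d*(d + 4)*(d)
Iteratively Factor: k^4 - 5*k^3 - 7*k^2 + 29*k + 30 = (k + 1)*(k^3 - 6*k^2 - k + 30) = (k - 5)*(k + 1)*(k^2 - k - 6) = (k - 5)*(k + 1)*(k + 2)*(k - 3)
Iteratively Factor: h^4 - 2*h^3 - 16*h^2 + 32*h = (h - 4)*(h^3 + 2*h^2 - 8*h) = (h - 4)*(h + 4)*(h^2 - 2*h) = (h - 4)*(h - 2)*(h + 4)*(h)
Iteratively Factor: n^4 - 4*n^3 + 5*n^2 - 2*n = (n)*(n^3 - 4*n^2 + 5*n - 2) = n*(n - 2)*(n^2 - 2*n + 1) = n*(n - 2)*(n - 1)*(n - 1)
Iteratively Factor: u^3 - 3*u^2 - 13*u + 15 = (u - 1)*(u^2 - 2*u - 15) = (u - 1)*(u + 3)*(u - 5)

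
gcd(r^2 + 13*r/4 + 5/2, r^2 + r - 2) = r + 2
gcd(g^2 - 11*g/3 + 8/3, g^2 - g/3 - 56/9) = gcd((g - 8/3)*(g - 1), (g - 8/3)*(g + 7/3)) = g - 8/3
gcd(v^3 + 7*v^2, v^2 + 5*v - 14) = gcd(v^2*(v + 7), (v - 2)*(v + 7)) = v + 7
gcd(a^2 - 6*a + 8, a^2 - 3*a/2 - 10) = a - 4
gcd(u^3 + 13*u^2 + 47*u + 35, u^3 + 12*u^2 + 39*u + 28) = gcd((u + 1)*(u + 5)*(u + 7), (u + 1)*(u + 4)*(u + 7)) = u^2 + 8*u + 7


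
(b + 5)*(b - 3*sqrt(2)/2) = b^2 - 3*sqrt(2)*b/2 + 5*b - 15*sqrt(2)/2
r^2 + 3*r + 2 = (r + 1)*(r + 2)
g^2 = g^2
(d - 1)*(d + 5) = d^2 + 4*d - 5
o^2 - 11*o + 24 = (o - 8)*(o - 3)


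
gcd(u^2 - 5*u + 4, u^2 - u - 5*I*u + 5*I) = u - 1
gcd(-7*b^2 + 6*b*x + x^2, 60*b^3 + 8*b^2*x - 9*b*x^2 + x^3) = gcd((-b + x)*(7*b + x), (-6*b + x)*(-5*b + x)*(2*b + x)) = 1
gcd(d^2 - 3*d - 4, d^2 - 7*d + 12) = d - 4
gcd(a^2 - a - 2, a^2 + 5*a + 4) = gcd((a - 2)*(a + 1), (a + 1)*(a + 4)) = a + 1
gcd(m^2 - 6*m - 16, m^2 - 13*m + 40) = m - 8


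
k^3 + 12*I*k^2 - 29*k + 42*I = (k - I)*(k + 6*I)*(k + 7*I)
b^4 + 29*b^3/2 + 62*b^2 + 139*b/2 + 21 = (b + 1/2)*(b + 1)*(b + 6)*(b + 7)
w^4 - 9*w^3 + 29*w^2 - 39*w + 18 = (w - 3)^2*(w - 2)*(w - 1)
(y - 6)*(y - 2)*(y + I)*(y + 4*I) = y^4 - 8*y^3 + 5*I*y^3 + 8*y^2 - 40*I*y^2 + 32*y + 60*I*y - 48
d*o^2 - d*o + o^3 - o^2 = o*(d + o)*(o - 1)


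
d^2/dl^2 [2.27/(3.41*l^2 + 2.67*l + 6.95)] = (-52.791574*l^2 - 41.335338*l + 2.27*(6.82*l + 2.67)*(13.64*l + 5.34) - 107.59573)/(3.41*l^2 + 2.67*l + 6.95)^3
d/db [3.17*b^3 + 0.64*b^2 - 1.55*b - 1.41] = 9.51*b^2 + 1.28*b - 1.55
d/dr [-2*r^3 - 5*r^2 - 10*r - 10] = -6*r^2 - 10*r - 10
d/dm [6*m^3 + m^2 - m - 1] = 18*m^2 + 2*m - 1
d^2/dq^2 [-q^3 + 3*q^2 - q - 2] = 6 - 6*q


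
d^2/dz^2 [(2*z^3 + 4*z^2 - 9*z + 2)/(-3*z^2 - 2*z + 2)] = 34*z*(5*z^2 - 6*z + 6)/(27*z^6 + 54*z^5 - 18*z^4 - 64*z^3 + 12*z^2 + 24*z - 8)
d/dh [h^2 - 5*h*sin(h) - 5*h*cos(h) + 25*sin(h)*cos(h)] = -5*sqrt(2)*h*cos(h + pi/4) + 2*h - 5*sqrt(2)*sin(h + pi/4) + 25*cos(2*h)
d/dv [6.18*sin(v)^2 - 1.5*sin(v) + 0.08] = (12.36*sin(v) - 1.5)*cos(v)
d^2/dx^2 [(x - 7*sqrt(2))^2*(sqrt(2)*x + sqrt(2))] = 6*sqrt(2)*x - 56 + 2*sqrt(2)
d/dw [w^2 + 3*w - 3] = 2*w + 3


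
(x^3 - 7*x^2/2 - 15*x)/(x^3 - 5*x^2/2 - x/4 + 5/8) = 4*x*(2*x^2 - 7*x - 30)/(8*x^3 - 20*x^2 - 2*x + 5)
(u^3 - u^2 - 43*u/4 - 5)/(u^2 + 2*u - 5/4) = (2*u^2 - 7*u - 4)/(2*u - 1)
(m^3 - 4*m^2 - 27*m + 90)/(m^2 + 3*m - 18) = (m^2 - m - 30)/(m + 6)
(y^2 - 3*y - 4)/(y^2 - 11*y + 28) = (y + 1)/(y - 7)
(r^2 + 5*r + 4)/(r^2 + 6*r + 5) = (r + 4)/(r + 5)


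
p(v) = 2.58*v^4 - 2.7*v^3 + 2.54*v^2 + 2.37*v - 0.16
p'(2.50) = 125.70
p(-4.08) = 930.75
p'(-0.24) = 0.54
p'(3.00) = 223.35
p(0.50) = 1.48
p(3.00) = 165.89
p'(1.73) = 40.35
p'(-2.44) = -208.17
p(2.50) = 80.23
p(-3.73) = 665.86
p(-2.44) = 139.85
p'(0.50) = 4.18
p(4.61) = 965.48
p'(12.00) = 16729.89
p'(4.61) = 864.72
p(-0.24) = -0.54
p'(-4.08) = -854.10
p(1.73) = 20.67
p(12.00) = 49227.32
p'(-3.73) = -664.83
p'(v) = 10.32*v^3 - 8.1*v^2 + 5.08*v + 2.37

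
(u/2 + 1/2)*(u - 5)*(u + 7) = u^3/2 + 3*u^2/2 - 33*u/2 - 35/2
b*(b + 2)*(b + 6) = b^3 + 8*b^2 + 12*b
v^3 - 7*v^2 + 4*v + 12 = (v - 6)*(v - 2)*(v + 1)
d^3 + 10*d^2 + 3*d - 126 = (d - 3)*(d + 6)*(d + 7)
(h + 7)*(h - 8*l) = h^2 - 8*h*l + 7*h - 56*l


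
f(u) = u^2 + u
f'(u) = 2*u + 1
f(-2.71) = 4.63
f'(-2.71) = -4.42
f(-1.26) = 0.33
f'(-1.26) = -1.52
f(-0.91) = -0.08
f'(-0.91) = -0.82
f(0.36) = 0.49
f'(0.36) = 1.72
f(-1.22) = 0.27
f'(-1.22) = -1.44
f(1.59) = 4.12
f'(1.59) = 4.18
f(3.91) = 19.20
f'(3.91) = 8.82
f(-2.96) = 5.80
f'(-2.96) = -4.92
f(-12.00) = 132.00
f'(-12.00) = -23.00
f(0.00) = 0.00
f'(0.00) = 1.00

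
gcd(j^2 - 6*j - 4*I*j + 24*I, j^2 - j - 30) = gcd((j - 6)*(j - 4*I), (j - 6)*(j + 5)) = j - 6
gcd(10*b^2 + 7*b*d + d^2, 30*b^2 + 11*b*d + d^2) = 5*b + d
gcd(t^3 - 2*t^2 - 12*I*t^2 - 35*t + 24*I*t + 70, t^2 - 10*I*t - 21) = t - 7*I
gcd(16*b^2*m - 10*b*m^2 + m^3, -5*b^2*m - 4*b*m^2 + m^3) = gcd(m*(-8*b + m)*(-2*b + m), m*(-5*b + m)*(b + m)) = m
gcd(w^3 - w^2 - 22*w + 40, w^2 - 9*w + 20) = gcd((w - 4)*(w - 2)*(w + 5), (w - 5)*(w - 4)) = w - 4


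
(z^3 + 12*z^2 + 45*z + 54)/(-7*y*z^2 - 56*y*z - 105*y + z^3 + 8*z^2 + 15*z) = (-z^2 - 9*z - 18)/(7*y*z + 35*y - z^2 - 5*z)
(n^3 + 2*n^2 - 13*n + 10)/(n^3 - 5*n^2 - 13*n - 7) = (-n^3 - 2*n^2 + 13*n - 10)/(-n^3 + 5*n^2 + 13*n + 7)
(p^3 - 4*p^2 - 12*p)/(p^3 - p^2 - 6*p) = (p - 6)/(p - 3)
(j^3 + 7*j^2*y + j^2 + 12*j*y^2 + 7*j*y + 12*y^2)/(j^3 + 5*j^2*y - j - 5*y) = (j^2 + 7*j*y + 12*y^2)/(j^2 + 5*j*y - j - 5*y)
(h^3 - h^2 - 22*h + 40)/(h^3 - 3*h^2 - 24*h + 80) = (h - 2)/(h - 4)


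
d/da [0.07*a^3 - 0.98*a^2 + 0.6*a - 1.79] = 0.21*a^2 - 1.96*a + 0.6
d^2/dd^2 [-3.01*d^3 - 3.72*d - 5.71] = -18.06*d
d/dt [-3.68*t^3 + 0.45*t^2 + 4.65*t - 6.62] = -11.04*t^2 + 0.9*t + 4.65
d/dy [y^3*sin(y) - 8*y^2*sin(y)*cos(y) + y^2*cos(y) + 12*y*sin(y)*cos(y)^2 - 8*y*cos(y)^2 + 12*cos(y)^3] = y^3*cos(y) + 2*y^2*sin(y) - 16*y^2*cos(y)^2 + 8*y^2 + 36*y*cos(y)^3 - 22*y*cos(y) - 24*sin(y)*cos(y)^2 - 8*cos(y)^2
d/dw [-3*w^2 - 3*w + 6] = -6*w - 3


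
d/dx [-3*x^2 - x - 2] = -6*x - 1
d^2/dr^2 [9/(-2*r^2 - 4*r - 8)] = 9*(r^2 + 2*r - 4*(r + 1)^2 + 4)/(r^2 + 2*r + 4)^3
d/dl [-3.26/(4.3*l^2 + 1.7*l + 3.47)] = (28.036*l + 5.542)/(4.3*l^2 + 1.7*l + 3.47)^2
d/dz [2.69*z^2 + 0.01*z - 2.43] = 5.38*z + 0.01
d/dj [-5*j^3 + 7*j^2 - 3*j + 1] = -15*j^2 + 14*j - 3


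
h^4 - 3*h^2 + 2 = (h - 1)*(h + 1)*(h - sqrt(2))*(h + sqrt(2))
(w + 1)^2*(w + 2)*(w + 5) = w^4 + 9*w^3 + 25*w^2 + 27*w + 10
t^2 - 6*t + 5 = (t - 5)*(t - 1)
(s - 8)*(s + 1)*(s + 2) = s^3 - 5*s^2 - 22*s - 16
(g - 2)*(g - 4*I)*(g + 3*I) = g^3 - 2*g^2 - I*g^2 + 12*g + 2*I*g - 24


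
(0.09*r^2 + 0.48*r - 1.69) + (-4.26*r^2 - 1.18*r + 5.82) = -4.17*r^2 - 0.7*r + 4.13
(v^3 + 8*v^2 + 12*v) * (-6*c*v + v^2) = -6*c*v^4 - 48*c*v^3 - 72*c*v^2 + v^5 + 8*v^4 + 12*v^3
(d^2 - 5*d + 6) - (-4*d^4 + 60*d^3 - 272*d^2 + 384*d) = 4*d^4 - 60*d^3 + 273*d^2 - 389*d + 6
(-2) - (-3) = 1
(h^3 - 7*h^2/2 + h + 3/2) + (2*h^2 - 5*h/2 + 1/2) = h^3 - 3*h^2/2 - 3*h/2 + 2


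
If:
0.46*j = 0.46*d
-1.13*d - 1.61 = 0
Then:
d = -1.42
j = -1.42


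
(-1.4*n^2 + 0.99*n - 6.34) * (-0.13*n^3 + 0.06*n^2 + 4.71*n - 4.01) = 0.182*n^5 - 0.2127*n^4 - 5.7104*n^3 + 9.8965*n^2 - 33.8313*n + 25.4234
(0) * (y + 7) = 0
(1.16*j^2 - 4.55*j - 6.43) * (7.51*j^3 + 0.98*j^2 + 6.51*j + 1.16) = 8.7116*j^5 - 33.0337*j^4 - 45.1967*j^3 - 34.5763*j^2 - 47.1373*j - 7.4588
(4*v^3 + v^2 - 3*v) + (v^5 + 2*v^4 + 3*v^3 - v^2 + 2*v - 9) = v^5 + 2*v^4 + 7*v^3 - v - 9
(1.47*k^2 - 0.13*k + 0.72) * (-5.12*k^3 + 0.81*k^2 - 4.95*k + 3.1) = -7.5264*k^5 + 1.8563*k^4 - 11.0682*k^3 + 5.7837*k^2 - 3.967*k + 2.232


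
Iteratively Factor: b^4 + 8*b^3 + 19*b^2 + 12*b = (b + 3)*(b^3 + 5*b^2 + 4*b) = b*(b + 3)*(b^2 + 5*b + 4) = b*(b + 3)*(b + 4)*(b + 1)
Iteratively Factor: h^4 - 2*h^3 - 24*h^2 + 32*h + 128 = (h + 4)*(h^3 - 6*h^2 + 32) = (h + 2)*(h + 4)*(h^2 - 8*h + 16) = (h - 4)*(h + 2)*(h + 4)*(h - 4)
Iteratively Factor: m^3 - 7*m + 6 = (m + 3)*(m^2 - 3*m + 2) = (m - 1)*(m + 3)*(m - 2)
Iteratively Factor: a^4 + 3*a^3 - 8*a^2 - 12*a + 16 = (a + 4)*(a^3 - a^2 - 4*a + 4) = (a - 1)*(a + 4)*(a^2 - 4) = (a - 1)*(a + 2)*(a + 4)*(a - 2)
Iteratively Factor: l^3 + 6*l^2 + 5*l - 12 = (l + 4)*(l^2 + 2*l - 3) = (l + 3)*(l + 4)*(l - 1)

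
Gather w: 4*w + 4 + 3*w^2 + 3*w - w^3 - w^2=-w^3 + 2*w^2 + 7*w + 4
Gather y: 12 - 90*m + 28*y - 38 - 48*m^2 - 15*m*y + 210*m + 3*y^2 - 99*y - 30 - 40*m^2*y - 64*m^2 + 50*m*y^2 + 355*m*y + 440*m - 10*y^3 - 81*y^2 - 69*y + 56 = -112*m^2 + 560*m - 10*y^3 + y^2*(50*m - 78) + y*(-40*m^2 + 340*m - 140)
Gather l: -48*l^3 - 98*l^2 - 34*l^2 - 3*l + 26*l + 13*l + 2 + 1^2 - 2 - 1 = -48*l^3 - 132*l^2 + 36*l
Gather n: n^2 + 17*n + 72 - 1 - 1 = n^2 + 17*n + 70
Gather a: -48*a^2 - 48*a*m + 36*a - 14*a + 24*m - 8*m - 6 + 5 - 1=-48*a^2 + a*(22 - 48*m) + 16*m - 2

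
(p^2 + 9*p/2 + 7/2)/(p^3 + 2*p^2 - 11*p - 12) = (p + 7/2)/(p^2 + p - 12)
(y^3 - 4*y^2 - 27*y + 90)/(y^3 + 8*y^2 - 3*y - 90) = (y - 6)/(y + 6)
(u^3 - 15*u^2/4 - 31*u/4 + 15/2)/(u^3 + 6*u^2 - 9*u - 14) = (4*u^3 - 15*u^2 - 31*u + 30)/(4*(u^3 + 6*u^2 - 9*u - 14))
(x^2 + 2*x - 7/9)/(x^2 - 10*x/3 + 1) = (x + 7/3)/(x - 3)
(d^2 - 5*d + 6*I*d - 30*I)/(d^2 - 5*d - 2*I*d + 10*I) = (d + 6*I)/(d - 2*I)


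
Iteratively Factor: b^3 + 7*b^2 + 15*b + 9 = (b + 3)*(b^2 + 4*b + 3) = (b + 1)*(b + 3)*(b + 3)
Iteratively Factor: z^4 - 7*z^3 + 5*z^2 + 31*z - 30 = (z - 1)*(z^3 - 6*z^2 - z + 30) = (z - 5)*(z - 1)*(z^2 - z - 6) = (z - 5)*(z - 1)*(z + 2)*(z - 3)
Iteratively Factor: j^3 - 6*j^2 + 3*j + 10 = (j + 1)*(j^2 - 7*j + 10) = (j - 5)*(j + 1)*(j - 2)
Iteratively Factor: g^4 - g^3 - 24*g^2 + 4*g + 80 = (g - 5)*(g^3 + 4*g^2 - 4*g - 16) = (g - 5)*(g - 2)*(g^2 + 6*g + 8) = (g - 5)*(g - 2)*(g + 4)*(g + 2)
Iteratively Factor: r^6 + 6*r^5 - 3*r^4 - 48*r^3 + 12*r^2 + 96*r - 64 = (r + 4)*(r^5 + 2*r^4 - 11*r^3 - 4*r^2 + 28*r - 16) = (r - 1)*(r + 4)*(r^4 + 3*r^3 - 8*r^2 - 12*r + 16) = (r - 1)^2*(r + 4)*(r^3 + 4*r^2 - 4*r - 16) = (r - 1)^2*(r + 2)*(r + 4)*(r^2 + 2*r - 8) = (r - 1)^2*(r + 2)*(r + 4)^2*(r - 2)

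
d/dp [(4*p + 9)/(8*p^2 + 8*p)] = (-4*p^2 - 18*p - 9)/(8*p^2*(p^2 + 2*p + 1))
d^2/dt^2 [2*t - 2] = 0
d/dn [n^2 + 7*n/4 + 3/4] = 2*n + 7/4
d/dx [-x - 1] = -1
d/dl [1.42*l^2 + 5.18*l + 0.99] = 2.84*l + 5.18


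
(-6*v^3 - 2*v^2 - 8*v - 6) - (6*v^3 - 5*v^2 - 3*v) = -12*v^3 + 3*v^2 - 5*v - 6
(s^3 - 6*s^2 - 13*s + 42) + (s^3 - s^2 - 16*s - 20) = 2*s^3 - 7*s^2 - 29*s + 22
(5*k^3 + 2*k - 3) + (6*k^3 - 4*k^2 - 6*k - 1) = 11*k^3 - 4*k^2 - 4*k - 4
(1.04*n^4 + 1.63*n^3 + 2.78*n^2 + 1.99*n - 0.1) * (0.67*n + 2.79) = 0.6968*n^5 + 3.9937*n^4 + 6.4103*n^3 + 9.0895*n^2 + 5.4851*n - 0.279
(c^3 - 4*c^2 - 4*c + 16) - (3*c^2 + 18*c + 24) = c^3 - 7*c^2 - 22*c - 8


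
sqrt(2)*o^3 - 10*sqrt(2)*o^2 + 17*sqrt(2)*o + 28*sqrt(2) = (o - 7)*(o - 4)*(sqrt(2)*o + sqrt(2))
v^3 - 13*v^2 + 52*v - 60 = (v - 6)*(v - 5)*(v - 2)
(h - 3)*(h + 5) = h^2 + 2*h - 15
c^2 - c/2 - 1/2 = (c - 1)*(c + 1/2)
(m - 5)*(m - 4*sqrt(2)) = m^2 - 4*sqrt(2)*m - 5*m + 20*sqrt(2)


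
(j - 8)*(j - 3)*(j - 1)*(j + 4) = j^4 - 8*j^3 - 13*j^2 + 116*j - 96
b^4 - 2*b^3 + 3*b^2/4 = b^2*(b - 3/2)*(b - 1/2)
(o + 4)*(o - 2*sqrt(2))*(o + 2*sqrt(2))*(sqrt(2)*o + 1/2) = sqrt(2)*o^4 + o^3/2 + 4*sqrt(2)*o^3 - 8*sqrt(2)*o^2 + 2*o^2 - 32*sqrt(2)*o - 4*o - 16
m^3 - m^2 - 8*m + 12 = (m - 2)^2*(m + 3)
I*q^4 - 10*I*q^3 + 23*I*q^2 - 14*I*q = q*(q - 7)*(q - 2)*(I*q - I)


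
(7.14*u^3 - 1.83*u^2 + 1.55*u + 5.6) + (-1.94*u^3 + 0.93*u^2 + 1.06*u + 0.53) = 5.2*u^3 - 0.9*u^2 + 2.61*u + 6.13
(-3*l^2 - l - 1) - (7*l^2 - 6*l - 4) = -10*l^2 + 5*l + 3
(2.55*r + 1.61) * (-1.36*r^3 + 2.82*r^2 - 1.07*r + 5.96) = -3.468*r^4 + 5.0014*r^3 + 1.8117*r^2 + 13.4753*r + 9.5956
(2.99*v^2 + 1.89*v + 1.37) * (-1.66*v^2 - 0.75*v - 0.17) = -4.9634*v^4 - 5.3799*v^3 - 4.2*v^2 - 1.3488*v - 0.2329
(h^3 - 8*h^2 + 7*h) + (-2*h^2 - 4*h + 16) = h^3 - 10*h^2 + 3*h + 16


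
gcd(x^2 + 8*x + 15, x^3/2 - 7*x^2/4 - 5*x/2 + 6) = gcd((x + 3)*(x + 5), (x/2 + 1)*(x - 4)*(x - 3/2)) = 1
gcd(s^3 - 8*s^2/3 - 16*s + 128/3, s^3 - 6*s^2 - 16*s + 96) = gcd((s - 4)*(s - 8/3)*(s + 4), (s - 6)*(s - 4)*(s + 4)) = s^2 - 16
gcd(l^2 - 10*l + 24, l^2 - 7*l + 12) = l - 4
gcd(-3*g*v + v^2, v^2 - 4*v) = v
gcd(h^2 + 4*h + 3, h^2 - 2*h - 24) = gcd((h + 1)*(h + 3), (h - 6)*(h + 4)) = 1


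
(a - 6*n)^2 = a^2 - 12*a*n + 36*n^2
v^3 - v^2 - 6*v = v*(v - 3)*(v + 2)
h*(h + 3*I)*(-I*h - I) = -I*h^3 + 3*h^2 - I*h^2 + 3*h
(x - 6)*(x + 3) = x^2 - 3*x - 18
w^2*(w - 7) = w^3 - 7*w^2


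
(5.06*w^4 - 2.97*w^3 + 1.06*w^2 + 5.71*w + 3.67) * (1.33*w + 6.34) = 6.7298*w^5 + 28.1303*w^4 - 17.42*w^3 + 14.3147*w^2 + 41.0825*w + 23.2678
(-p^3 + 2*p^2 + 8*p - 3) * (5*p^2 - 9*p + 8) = -5*p^5 + 19*p^4 + 14*p^3 - 71*p^2 + 91*p - 24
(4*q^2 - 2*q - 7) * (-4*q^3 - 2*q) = -16*q^5 + 8*q^4 + 20*q^3 + 4*q^2 + 14*q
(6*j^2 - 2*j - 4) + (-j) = 6*j^2 - 3*j - 4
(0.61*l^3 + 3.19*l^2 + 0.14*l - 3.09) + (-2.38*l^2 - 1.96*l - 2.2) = 0.61*l^3 + 0.81*l^2 - 1.82*l - 5.29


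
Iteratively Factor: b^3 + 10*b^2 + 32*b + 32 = (b + 2)*(b^2 + 8*b + 16) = (b + 2)*(b + 4)*(b + 4)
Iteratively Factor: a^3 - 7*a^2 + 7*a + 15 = (a - 3)*(a^2 - 4*a - 5) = (a - 5)*(a - 3)*(a + 1)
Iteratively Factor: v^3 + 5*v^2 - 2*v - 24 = (v + 4)*(v^2 + v - 6) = (v - 2)*(v + 4)*(v + 3)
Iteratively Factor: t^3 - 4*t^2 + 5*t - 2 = (t - 1)*(t^2 - 3*t + 2) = (t - 1)^2*(t - 2)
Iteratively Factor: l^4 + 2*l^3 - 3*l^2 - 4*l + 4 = (l + 2)*(l^3 - 3*l + 2) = (l - 1)*(l + 2)*(l^2 + l - 2) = (l - 1)^2*(l + 2)*(l + 2)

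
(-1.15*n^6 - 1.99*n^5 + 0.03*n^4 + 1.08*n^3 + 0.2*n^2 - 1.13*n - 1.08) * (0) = 0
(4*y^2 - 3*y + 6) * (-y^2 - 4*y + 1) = -4*y^4 - 13*y^3 + 10*y^2 - 27*y + 6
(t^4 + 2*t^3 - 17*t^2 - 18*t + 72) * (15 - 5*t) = -5*t^5 + 5*t^4 + 115*t^3 - 165*t^2 - 630*t + 1080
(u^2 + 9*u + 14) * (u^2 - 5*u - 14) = u^4 + 4*u^3 - 45*u^2 - 196*u - 196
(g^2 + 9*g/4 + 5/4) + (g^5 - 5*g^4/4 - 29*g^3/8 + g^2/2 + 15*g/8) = g^5 - 5*g^4/4 - 29*g^3/8 + 3*g^2/2 + 33*g/8 + 5/4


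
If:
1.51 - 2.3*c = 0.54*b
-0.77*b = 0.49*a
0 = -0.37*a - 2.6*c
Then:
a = -2.25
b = 1.43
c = 0.32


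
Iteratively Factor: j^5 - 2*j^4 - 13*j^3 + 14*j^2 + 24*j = (j - 2)*(j^4 - 13*j^2 - 12*j) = (j - 2)*(j + 1)*(j^3 - j^2 - 12*j) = (j - 4)*(j - 2)*(j + 1)*(j^2 + 3*j) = (j - 4)*(j - 2)*(j + 1)*(j + 3)*(j)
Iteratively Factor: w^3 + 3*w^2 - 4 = (w + 2)*(w^2 + w - 2) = (w + 2)^2*(w - 1)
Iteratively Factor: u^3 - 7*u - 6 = (u - 3)*(u^2 + 3*u + 2) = (u - 3)*(u + 1)*(u + 2)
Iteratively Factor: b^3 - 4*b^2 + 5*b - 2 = (b - 2)*(b^2 - 2*b + 1) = (b - 2)*(b - 1)*(b - 1)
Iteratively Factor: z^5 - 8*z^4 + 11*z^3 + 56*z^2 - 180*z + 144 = (z - 2)*(z^4 - 6*z^3 - z^2 + 54*z - 72) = (z - 2)^2*(z^3 - 4*z^2 - 9*z + 36) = (z - 2)^2*(z + 3)*(z^2 - 7*z + 12) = (z - 4)*(z - 2)^2*(z + 3)*(z - 3)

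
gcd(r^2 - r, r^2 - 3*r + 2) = r - 1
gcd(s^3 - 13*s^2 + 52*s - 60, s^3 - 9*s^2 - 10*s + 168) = s - 6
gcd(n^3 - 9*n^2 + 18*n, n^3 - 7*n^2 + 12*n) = n^2 - 3*n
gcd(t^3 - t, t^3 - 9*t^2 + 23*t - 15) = t - 1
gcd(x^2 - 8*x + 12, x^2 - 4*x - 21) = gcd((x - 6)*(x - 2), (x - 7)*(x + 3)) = 1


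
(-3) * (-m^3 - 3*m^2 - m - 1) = 3*m^3 + 9*m^2 + 3*m + 3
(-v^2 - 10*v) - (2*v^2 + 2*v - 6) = -3*v^2 - 12*v + 6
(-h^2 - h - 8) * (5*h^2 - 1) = -5*h^4 - 5*h^3 - 39*h^2 + h + 8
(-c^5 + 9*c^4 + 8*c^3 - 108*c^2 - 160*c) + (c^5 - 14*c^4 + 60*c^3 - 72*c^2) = -5*c^4 + 68*c^3 - 180*c^2 - 160*c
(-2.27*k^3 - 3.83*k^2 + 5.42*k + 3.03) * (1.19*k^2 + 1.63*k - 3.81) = -2.7013*k^5 - 8.2578*k^4 + 8.8556*k^3 + 27.0326*k^2 - 15.7113*k - 11.5443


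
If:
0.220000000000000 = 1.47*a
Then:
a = 0.15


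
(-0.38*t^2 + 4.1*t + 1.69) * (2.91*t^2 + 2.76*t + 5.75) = -1.1058*t^4 + 10.8822*t^3 + 14.0489*t^2 + 28.2394*t + 9.7175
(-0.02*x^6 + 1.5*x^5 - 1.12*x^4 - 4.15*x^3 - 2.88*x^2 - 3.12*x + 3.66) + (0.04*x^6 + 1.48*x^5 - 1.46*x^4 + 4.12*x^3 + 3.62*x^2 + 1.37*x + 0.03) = 0.02*x^6 + 2.98*x^5 - 2.58*x^4 - 0.0300000000000002*x^3 + 0.74*x^2 - 1.75*x + 3.69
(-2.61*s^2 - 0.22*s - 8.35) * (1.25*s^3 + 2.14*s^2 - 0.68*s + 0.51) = -3.2625*s^5 - 5.8604*s^4 - 9.1335*s^3 - 19.0505*s^2 + 5.5658*s - 4.2585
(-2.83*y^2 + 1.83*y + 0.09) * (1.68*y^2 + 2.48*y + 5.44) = -4.7544*y^4 - 3.944*y^3 - 10.7056*y^2 + 10.1784*y + 0.4896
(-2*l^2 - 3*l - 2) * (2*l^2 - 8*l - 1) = -4*l^4 + 10*l^3 + 22*l^2 + 19*l + 2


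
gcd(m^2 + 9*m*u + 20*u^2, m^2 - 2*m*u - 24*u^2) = m + 4*u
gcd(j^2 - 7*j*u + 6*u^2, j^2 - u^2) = -j + u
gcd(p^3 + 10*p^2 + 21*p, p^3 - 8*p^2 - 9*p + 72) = p + 3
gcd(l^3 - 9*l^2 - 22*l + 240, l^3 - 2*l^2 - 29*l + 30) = l^2 - l - 30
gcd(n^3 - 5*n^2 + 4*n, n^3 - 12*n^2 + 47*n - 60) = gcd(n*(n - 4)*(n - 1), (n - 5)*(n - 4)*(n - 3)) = n - 4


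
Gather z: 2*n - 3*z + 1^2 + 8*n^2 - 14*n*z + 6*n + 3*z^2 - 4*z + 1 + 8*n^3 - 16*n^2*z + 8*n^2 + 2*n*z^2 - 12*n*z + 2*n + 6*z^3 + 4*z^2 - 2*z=8*n^3 + 16*n^2 + 10*n + 6*z^3 + z^2*(2*n + 7) + z*(-16*n^2 - 26*n - 9) + 2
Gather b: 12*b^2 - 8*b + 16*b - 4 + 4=12*b^2 + 8*b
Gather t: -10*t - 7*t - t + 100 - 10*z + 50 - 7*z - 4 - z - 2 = -18*t - 18*z + 144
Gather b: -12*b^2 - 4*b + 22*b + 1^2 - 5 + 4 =-12*b^2 + 18*b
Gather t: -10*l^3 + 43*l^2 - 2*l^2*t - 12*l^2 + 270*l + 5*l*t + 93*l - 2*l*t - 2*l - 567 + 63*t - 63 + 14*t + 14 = -10*l^3 + 31*l^2 + 361*l + t*(-2*l^2 + 3*l + 77) - 616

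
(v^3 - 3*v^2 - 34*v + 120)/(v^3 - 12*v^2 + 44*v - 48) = (v^2 + v - 30)/(v^2 - 8*v + 12)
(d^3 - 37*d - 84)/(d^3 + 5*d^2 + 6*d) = (d^2 - 3*d - 28)/(d*(d + 2))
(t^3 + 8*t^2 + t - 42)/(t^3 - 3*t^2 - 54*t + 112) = (t + 3)/(t - 8)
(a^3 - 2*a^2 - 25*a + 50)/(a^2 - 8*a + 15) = (a^2 + 3*a - 10)/(a - 3)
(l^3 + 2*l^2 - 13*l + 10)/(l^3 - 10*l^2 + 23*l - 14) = (l + 5)/(l - 7)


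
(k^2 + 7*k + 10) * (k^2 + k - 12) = k^4 + 8*k^3 + 5*k^2 - 74*k - 120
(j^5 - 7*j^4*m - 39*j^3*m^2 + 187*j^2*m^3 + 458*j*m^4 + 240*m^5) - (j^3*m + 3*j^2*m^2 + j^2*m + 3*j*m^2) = j^5 - 7*j^4*m - 39*j^3*m^2 - j^3*m + 187*j^2*m^3 - 3*j^2*m^2 - j^2*m + 458*j*m^4 - 3*j*m^2 + 240*m^5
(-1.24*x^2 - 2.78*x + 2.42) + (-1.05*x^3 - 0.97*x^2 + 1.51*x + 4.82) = -1.05*x^3 - 2.21*x^2 - 1.27*x + 7.24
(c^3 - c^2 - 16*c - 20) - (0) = c^3 - c^2 - 16*c - 20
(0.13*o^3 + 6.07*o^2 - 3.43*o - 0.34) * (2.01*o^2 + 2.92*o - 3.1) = 0.2613*o^5 + 12.5803*o^4 + 10.4271*o^3 - 29.516*o^2 + 9.6402*o + 1.054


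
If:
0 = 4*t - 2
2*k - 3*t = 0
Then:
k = 3/4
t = 1/2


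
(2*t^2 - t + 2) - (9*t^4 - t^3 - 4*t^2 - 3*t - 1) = -9*t^4 + t^3 + 6*t^2 + 2*t + 3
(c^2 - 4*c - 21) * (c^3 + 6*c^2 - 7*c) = c^5 + 2*c^4 - 52*c^3 - 98*c^2 + 147*c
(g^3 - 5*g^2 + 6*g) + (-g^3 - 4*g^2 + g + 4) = -9*g^2 + 7*g + 4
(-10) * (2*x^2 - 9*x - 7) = -20*x^2 + 90*x + 70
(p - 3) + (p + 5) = 2*p + 2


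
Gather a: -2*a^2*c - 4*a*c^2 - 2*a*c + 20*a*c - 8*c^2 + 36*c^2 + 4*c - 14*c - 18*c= -2*a^2*c + a*(-4*c^2 + 18*c) + 28*c^2 - 28*c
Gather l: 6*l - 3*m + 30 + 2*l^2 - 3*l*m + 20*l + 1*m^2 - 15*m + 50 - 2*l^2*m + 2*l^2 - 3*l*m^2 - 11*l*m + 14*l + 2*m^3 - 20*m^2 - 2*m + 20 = l^2*(4 - 2*m) + l*(-3*m^2 - 14*m + 40) + 2*m^3 - 19*m^2 - 20*m + 100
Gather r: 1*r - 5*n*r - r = -5*n*r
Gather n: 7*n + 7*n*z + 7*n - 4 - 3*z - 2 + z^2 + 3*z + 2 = n*(7*z + 14) + z^2 - 4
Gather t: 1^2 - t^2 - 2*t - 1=-t^2 - 2*t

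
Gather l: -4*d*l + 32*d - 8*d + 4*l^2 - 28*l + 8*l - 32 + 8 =24*d + 4*l^2 + l*(-4*d - 20) - 24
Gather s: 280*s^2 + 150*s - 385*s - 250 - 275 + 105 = 280*s^2 - 235*s - 420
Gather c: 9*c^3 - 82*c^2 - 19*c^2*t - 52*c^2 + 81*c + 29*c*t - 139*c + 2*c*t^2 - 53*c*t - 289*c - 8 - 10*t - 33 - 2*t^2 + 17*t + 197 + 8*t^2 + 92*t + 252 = 9*c^3 + c^2*(-19*t - 134) + c*(2*t^2 - 24*t - 347) + 6*t^2 + 99*t + 408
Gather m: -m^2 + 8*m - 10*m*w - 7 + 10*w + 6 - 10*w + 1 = -m^2 + m*(8 - 10*w)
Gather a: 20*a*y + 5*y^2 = 20*a*y + 5*y^2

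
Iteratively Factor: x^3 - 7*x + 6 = (x - 2)*(x^2 + 2*x - 3) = (x - 2)*(x + 3)*(x - 1)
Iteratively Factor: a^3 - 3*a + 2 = (a + 2)*(a^2 - 2*a + 1) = (a - 1)*(a + 2)*(a - 1)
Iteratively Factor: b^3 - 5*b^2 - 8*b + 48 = (b - 4)*(b^2 - b - 12) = (b - 4)^2*(b + 3)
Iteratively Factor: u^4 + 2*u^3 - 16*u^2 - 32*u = (u + 4)*(u^3 - 2*u^2 - 8*u) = u*(u + 4)*(u^2 - 2*u - 8) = u*(u - 4)*(u + 4)*(u + 2)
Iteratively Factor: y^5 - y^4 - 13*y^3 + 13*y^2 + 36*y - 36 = (y + 2)*(y^4 - 3*y^3 - 7*y^2 + 27*y - 18) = (y + 2)*(y + 3)*(y^3 - 6*y^2 + 11*y - 6) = (y - 2)*(y + 2)*(y + 3)*(y^2 - 4*y + 3) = (y - 3)*(y - 2)*(y + 2)*(y + 3)*(y - 1)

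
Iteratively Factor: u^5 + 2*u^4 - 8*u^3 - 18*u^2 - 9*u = (u - 3)*(u^4 + 5*u^3 + 7*u^2 + 3*u) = (u - 3)*(u + 3)*(u^3 + 2*u^2 + u) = (u - 3)*(u + 1)*(u + 3)*(u^2 + u) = u*(u - 3)*(u + 1)*(u + 3)*(u + 1)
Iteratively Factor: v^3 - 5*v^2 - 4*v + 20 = (v - 5)*(v^2 - 4) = (v - 5)*(v - 2)*(v + 2)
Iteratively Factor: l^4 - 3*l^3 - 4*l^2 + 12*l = (l - 3)*(l^3 - 4*l) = (l - 3)*(l + 2)*(l^2 - 2*l) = (l - 3)*(l - 2)*(l + 2)*(l)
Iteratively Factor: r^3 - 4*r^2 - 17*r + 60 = (r - 3)*(r^2 - r - 20) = (r - 3)*(r + 4)*(r - 5)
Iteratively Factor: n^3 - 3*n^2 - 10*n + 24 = (n - 4)*(n^2 + n - 6) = (n - 4)*(n - 2)*(n + 3)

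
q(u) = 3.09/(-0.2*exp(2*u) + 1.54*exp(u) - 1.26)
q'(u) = 3.09*(0.4*exp(2*u) - 1.54*exp(u))/(-0.2*exp(2*u) + 1.54*exp(u) - 1.26)^2 = (1.236*exp(u) - 4.7586)*exp(u)/(0.2*exp(2*u) - 1.54*exp(u) + 1.26)^2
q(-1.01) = -4.26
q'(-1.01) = -2.98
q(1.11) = 1.97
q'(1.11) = -1.24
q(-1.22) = -3.76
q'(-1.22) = -1.92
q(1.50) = 1.90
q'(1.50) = 1.33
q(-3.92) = -2.51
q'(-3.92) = -0.06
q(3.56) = -0.02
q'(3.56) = 0.04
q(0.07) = 19.12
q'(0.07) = -140.98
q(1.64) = 2.27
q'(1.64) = 4.47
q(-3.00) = -2.61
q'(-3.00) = -0.17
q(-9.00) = -2.45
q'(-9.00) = 0.00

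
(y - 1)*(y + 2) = y^2 + y - 2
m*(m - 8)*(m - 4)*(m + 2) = m^4 - 10*m^3 + 8*m^2 + 64*m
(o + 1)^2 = o^2 + 2*o + 1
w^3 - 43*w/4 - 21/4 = (w - 7/2)*(w + 1/2)*(w + 3)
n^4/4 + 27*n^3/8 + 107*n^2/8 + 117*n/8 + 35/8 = (n/4 + 1/4)*(n + 1/2)*(n + 5)*(n + 7)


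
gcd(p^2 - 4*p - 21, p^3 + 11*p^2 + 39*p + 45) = p + 3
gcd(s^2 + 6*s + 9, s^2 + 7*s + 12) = s + 3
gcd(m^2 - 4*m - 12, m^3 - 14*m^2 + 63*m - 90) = m - 6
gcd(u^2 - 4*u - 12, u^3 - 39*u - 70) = u + 2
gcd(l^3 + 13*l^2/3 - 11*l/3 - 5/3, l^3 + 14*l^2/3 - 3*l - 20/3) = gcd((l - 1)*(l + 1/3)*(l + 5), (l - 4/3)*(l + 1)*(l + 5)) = l + 5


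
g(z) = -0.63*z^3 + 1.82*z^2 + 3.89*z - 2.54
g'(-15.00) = -475.96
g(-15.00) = 2474.86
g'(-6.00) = -85.99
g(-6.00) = 175.72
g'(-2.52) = -17.29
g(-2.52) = 9.30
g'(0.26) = 4.71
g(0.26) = -1.42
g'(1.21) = 5.53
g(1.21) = 3.72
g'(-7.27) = -122.46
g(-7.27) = 307.44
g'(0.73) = 5.54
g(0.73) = 1.02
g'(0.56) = 5.34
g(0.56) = 0.10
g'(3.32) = -4.86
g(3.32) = 7.38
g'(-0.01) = 3.85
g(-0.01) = -2.58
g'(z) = -1.89*z^2 + 3.64*z + 3.89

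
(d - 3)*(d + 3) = d^2 - 9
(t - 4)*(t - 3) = t^2 - 7*t + 12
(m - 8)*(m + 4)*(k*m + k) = k*m^3 - 3*k*m^2 - 36*k*m - 32*k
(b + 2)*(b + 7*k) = b^2 + 7*b*k + 2*b + 14*k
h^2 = h^2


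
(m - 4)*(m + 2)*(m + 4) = m^3 + 2*m^2 - 16*m - 32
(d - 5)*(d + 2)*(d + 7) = d^3 + 4*d^2 - 31*d - 70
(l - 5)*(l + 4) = l^2 - l - 20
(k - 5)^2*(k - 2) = k^3 - 12*k^2 + 45*k - 50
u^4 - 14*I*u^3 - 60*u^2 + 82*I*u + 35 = (u - 7*I)*(u - 5*I)*(u - I)^2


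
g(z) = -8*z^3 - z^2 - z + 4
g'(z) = -24*z^2 - 2*z - 1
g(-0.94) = 10.70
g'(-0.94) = -20.33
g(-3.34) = 294.26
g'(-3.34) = -262.05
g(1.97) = -63.01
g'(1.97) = -98.08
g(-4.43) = 684.31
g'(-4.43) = -463.14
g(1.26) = -14.85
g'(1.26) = -41.62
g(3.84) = -467.57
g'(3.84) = -362.57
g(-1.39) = 24.94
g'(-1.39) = -44.59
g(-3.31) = 286.47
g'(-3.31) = -257.33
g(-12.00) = 13696.00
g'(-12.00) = -3433.00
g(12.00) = -13976.00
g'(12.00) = -3481.00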